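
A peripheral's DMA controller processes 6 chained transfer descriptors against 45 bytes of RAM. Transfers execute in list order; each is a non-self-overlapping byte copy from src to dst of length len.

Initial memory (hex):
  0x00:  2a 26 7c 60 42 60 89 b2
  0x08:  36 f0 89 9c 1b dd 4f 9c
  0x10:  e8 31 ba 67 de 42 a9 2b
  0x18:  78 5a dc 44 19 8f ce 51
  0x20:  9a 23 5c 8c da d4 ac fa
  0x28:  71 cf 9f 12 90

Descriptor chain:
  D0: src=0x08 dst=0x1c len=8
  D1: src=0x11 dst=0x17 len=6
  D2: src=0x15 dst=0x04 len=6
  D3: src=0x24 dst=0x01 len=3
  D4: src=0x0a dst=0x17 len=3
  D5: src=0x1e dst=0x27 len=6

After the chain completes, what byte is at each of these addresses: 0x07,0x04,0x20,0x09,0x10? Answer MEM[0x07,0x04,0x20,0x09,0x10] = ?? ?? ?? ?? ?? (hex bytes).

MEM[0x07,0x04,0x20,0x09,0x10] = ba 42 1b de e8

  after D0: wrote 8B at 0x1c = 36f0899c1bdd4f9c
  after D1: wrote 6B at 0x17 = 31ba67de42a9
  after D2: wrote 6B at 0x04 = 42a931ba67de
  after D3: wrote 3B at 0x01 = dad4ac
  after D4: wrote 3B at 0x17 = 899c1b
  after D5: wrote 6B at 0x27 = 899c1bdd4f9c
query mem[0x07]=0xba, mem[0x04]=0x42, mem[0x20]=0x1b, mem[0x09]=0xde, mem[0x10]=0xe8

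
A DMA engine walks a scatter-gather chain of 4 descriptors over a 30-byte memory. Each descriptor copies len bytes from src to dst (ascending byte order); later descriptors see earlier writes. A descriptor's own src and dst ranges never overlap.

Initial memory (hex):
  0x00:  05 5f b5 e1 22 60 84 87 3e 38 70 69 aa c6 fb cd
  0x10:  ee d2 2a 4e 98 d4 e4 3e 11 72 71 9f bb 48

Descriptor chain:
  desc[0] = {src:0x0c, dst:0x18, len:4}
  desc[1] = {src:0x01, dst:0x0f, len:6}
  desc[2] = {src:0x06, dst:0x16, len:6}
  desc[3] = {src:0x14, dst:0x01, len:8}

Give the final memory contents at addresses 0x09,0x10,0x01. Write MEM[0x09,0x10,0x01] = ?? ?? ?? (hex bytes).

MEM[0x09,0x10,0x01] = 38 b5 84

D0: mem[0x18..0x1b] <- [aa c6 fb cd]
D1: mem[0x0f..0x14] <- [5f b5 e1 22 60 84]
D2: mem[0x16..0x1b] <- [84 87 3e 38 70 69]
D3: mem[0x01..0x08] <- [84 d4 84 87 3e 38 70 69]
query mem[0x09]=0x38, mem[0x10]=0xb5, mem[0x01]=0x84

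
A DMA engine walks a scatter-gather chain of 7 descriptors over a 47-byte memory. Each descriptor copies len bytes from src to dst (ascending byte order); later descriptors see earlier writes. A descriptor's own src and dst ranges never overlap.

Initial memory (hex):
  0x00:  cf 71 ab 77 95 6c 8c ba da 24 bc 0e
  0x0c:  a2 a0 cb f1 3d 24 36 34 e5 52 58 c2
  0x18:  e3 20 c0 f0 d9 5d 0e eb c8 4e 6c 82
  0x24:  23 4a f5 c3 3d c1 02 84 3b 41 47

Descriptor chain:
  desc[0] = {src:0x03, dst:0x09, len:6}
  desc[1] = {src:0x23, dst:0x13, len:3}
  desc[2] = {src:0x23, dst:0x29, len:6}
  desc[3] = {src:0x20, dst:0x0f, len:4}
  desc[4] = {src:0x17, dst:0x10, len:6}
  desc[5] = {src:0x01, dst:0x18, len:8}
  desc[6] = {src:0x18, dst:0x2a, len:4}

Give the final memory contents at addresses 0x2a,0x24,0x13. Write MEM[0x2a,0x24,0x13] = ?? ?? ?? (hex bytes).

MEM[0x2a,0x24,0x13] = 71 23 c0

D0: mem[0x09..0x0e] <- [77 95 6c 8c ba da]
D1: mem[0x13..0x15] <- [82 23 4a]
D2: mem[0x29..0x2e] <- [82 23 4a f5 c3 3d]
D3: mem[0x0f..0x12] <- [c8 4e 6c 82]
D4: mem[0x10..0x15] <- [c2 e3 20 c0 f0 d9]
D5: mem[0x18..0x1f] <- [71 ab 77 95 6c 8c ba da]
D6: mem[0x2a..0x2d] <- [71 ab 77 95]
query mem[0x2a]=0x71, mem[0x24]=0x23, mem[0x13]=0xc0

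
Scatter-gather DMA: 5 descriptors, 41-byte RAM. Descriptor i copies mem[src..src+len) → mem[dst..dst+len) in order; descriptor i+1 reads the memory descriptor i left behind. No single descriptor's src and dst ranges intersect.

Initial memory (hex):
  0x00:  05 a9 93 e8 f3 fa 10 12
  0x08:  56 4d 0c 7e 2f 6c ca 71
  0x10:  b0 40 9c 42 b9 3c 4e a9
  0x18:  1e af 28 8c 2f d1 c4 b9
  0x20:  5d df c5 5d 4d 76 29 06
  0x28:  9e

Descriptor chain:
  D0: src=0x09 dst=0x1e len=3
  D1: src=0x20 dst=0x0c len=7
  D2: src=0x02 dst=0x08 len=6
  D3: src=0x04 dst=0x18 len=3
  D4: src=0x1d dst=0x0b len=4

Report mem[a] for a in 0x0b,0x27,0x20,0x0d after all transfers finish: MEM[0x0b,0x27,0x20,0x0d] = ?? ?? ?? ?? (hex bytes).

#0 dst[0x1e+3] := {0x4d,0x0c,0x7e}
#1 dst[0x0c+7] := {0x7e,0xdf,0xc5,0x5d,0x4d,0x76,0x29}
#2 dst[0x08+6] := {0x93,0xe8,0xf3,0xfa,0x10,0x12}
#3 dst[0x18+3] := {0xf3,0xfa,0x10}
#4 dst[0x0b+4] := {0xd1,0x4d,0x0c,0x7e}
query mem[0x0b]=0xd1, mem[0x27]=0x06, mem[0x20]=0x7e, mem[0x0d]=0x0c

MEM[0x0b,0x27,0x20,0x0d] = d1 06 7e 0c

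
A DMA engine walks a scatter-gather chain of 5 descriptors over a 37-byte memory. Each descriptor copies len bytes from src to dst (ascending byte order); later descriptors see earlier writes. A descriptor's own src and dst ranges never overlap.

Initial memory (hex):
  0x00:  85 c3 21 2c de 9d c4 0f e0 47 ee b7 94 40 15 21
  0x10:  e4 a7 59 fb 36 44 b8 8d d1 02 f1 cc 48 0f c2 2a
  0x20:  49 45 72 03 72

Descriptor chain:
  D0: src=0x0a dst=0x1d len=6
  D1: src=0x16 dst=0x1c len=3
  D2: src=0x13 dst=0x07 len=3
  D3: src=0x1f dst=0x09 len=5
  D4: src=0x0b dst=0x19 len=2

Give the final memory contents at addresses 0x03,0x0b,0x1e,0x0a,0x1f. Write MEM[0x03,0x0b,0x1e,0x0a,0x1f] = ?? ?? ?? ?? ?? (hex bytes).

MEM[0x03,0x0b,0x1e,0x0a,0x1f] = 2c 15 d1 40 94

[0] 0x0a->0x1d len=6 : ee b7 94 40 15 21
[1] 0x16->0x1c len=3 : b8 8d d1
[2] 0x13->0x07 len=3 : fb 36 44
[3] 0x1f->0x09 len=5 : 94 40 15 21 03
[4] 0x0b->0x19 len=2 : 15 21
query mem[0x03]=0x2c, mem[0x0b]=0x15, mem[0x1e]=0xd1, mem[0x0a]=0x40, mem[0x1f]=0x94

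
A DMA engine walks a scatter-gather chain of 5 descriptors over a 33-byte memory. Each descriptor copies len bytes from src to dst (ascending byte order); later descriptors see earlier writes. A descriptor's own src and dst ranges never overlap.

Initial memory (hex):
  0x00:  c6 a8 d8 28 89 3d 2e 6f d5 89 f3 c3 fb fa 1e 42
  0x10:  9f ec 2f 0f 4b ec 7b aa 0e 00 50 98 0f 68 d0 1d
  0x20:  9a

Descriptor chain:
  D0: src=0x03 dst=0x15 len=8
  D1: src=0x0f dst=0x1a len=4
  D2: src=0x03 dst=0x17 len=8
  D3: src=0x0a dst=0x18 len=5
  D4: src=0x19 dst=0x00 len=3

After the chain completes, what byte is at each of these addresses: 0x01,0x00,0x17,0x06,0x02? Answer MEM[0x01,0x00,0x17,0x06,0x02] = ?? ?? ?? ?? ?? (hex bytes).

MEM[0x01,0x00,0x17,0x06,0x02] = fb c3 28 2e fa

[0] 0x03->0x15 len=8 : 28 89 3d 2e 6f d5 89 f3
[1] 0x0f->0x1a len=4 : 42 9f ec 2f
[2] 0x03->0x17 len=8 : 28 89 3d 2e 6f d5 89 f3
[3] 0x0a->0x18 len=5 : f3 c3 fb fa 1e
[4] 0x19->0x00 len=3 : c3 fb fa
query mem[0x01]=0xfb, mem[0x00]=0xc3, mem[0x17]=0x28, mem[0x06]=0x2e, mem[0x02]=0xfa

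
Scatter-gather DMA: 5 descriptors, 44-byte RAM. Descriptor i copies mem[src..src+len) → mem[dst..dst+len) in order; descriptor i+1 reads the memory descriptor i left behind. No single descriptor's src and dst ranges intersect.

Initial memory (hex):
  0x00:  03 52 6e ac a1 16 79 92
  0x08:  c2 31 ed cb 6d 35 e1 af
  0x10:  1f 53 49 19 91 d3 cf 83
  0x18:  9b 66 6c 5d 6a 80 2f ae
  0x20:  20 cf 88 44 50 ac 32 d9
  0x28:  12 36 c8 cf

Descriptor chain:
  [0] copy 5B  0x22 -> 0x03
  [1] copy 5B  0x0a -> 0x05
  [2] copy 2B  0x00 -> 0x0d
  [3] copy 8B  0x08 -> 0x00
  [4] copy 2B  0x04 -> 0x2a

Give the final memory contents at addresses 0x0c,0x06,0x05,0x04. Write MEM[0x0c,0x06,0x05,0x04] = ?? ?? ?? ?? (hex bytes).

MEM[0x0c,0x06,0x05,0x04] = 6d 52 03 6d

#0 dst[0x03+5] := {0x88,0x44,0x50,0xac,0x32}
#1 dst[0x05+5] := {0xed,0xcb,0x6d,0x35,0xe1}
#2 dst[0x0d+2] := {0x03,0x52}
#3 dst[0x00+8] := {0x35,0xe1,0xed,0xcb,0x6d,0x03,0x52,0xaf}
#4 dst[0x2a+2] := {0x6d,0x03}
query mem[0x0c]=0x6d, mem[0x06]=0x52, mem[0x05]=0x03, mem[0x04]=0x6d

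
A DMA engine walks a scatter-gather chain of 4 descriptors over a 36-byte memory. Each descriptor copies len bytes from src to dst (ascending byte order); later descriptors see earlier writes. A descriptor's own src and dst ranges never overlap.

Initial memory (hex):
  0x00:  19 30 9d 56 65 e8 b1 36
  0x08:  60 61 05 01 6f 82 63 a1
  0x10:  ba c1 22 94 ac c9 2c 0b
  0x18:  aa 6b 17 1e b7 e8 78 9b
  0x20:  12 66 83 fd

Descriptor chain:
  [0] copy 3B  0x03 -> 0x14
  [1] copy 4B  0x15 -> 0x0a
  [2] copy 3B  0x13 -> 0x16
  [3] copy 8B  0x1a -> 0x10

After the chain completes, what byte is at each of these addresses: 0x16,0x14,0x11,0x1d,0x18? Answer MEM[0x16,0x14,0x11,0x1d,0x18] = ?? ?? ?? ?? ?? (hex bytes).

MEM[0x16,0x14,0x11,0x1d,0x18] = 12 78 1e e8 65

[0] 0x03->0x14 len=3 : 56 65 e8
[1] 0x15->0x0a len=4 : 65 e8 0b aa
[2] 0x13->0x16 len=3 : 94 56 65
[3] 0x1a->0x10 len=8 : 17 1e b7 e8 78 9b 12 66
query mem[0x16]=0x12, mem[0x14]=0x78, mem[0x11]=0x1e, mem[0x1d]=0xe8, mem[0x18]=0x65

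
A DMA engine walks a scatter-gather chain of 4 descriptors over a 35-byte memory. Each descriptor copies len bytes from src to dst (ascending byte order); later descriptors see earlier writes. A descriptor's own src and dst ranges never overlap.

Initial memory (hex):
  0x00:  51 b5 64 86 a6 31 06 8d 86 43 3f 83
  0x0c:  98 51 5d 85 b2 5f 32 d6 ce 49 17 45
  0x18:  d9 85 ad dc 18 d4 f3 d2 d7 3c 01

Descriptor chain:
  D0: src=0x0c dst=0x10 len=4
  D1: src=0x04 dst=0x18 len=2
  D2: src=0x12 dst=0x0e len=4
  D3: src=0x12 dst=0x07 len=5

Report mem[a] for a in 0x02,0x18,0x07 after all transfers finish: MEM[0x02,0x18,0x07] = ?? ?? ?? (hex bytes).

MEM[0x02,0x18,0x07] = 64 a6 5d

D0: mem[0x10..0x13] <- [98 51 5d 85]
D1: mem[0x18..0x19] <- [a6 31]
D2: mem[0x0e..0x11] <- [5d 85 ce 49]
D3: mem[0x07..0x0b] <- [5d 85 ce 49 17]
query mem[0x02]=0x64, mem[0x18]=0xa6, mem[0x07]=0x5d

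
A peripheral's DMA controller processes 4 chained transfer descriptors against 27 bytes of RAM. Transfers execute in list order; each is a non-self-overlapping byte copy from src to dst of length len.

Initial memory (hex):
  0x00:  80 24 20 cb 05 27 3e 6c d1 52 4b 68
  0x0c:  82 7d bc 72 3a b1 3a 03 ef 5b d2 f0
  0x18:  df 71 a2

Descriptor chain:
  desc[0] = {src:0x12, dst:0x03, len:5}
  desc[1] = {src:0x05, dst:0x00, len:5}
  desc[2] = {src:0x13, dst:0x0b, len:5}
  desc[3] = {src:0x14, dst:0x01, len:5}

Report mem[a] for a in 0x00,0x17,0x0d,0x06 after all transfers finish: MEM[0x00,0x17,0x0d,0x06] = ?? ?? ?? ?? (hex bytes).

MEM[0x00,0x17,0x0d,0x06] = ef f0 5b 5b

D0: mem[0x03..0x07] <- [3a 03 ef 5b d2]
D1: mem[0x00..0x04] <- [ef 5b d2 d1 52]
D2: mem[0x0b..0x0f] <- [03 ef 5b d2 f0]
D3: mem[0x01..0x05] <- [ef 5b d2 f0 df]
query mem[0x00]=0xef, mem[0x17]=0xf0, mem[0x0d]=0x5b, mem[0x06]=0x5b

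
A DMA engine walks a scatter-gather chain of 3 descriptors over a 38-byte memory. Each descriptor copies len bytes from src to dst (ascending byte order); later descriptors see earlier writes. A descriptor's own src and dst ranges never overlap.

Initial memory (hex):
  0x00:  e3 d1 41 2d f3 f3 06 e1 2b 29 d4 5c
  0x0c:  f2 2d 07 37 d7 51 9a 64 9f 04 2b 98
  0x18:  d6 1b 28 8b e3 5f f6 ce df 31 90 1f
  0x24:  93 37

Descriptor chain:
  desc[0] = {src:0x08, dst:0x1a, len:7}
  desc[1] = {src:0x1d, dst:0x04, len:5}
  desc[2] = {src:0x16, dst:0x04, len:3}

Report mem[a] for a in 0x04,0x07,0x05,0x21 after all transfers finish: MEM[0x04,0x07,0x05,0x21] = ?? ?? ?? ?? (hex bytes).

MEM[0x04,0x07,0x05,0x21] = 2b 07 98 31

[0] 0x08->0x1a len=7 : 2b 29 d4 5c f2 2d 07
[1] 0x1d->0x04 len=5 : 5c f2 2d 07 31
[2] 0x16->0x04 len=3 : 2b 98 d6
query mem[0x04]=0x2b, mem[0x07]=0x07, mem[0x05]=0x98, mem[0x21]=0x31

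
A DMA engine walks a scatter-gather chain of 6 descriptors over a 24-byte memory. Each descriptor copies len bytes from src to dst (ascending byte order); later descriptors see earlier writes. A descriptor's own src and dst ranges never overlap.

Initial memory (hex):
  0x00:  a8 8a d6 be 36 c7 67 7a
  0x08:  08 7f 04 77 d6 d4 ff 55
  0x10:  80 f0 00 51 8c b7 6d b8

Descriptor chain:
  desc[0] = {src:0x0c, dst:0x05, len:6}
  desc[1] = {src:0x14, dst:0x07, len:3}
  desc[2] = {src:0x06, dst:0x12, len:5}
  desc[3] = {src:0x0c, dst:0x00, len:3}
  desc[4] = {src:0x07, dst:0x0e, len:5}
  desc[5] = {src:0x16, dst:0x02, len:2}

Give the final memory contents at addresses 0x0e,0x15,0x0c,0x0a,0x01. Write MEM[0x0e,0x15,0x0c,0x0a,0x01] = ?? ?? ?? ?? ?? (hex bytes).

MEM[0x0e,0x15,0x0c,0x0a,0x01] = 8c 6d d6 f0 d4

[0] 0x0c->0x05 len=6 : d6 d4 ff 55 80 f0
[1] 0x14->0x07 len=3 : 8c b7 6d
[2] 0x06->0x12 len=5 : d4 8c b7 6d f0
[3] 0x0c->0x00 len=3 : d6 d4 ff
[4] 0x07->0x0e len=5 : 8c b7 6d f0 77
[5] 0x16->0x02 len=2 : f0 b8
query mem[0x0e]=0x8c, mem[0x15]=0x6d, mem[0x0c]=0xd6, mem[0x0a]=0xf0, mem[0x01]=0xd4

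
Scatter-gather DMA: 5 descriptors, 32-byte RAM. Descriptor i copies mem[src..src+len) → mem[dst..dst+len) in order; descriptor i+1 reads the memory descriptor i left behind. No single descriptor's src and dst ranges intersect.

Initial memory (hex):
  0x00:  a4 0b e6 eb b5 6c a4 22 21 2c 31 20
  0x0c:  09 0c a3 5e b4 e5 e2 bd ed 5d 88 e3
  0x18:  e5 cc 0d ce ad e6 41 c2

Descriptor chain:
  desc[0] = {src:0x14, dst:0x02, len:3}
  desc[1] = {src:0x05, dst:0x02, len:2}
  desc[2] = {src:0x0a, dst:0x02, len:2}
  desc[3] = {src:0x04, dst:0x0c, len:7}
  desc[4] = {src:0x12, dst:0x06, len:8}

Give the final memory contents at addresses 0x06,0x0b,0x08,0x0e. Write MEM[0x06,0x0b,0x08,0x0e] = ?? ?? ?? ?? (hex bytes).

MEM[0x06,0x0b,0x08,0x0e] = 31 e3 ed a4

#0 dst[0x02+3] := {0xed,0x5d,0x88}
#1 dst[0x02+2] := {0x6c,0xa4}
#2 dst[0x02+2] := {0x31,0x20}
#3 dst[0x0c+7] := {0x88,0x6c,0xa4,0x22,0x21,0x2c,0x31}
#4 dst[0x06+8] := {0x31,0xbd,0xed,0x5d,0x88,0xe3,0xe5,0xcc}
query mem[0x06]=0x31, mem[0x0b]=0xe3, mem[0x08]=0xed, mem[0x0e]=0xa4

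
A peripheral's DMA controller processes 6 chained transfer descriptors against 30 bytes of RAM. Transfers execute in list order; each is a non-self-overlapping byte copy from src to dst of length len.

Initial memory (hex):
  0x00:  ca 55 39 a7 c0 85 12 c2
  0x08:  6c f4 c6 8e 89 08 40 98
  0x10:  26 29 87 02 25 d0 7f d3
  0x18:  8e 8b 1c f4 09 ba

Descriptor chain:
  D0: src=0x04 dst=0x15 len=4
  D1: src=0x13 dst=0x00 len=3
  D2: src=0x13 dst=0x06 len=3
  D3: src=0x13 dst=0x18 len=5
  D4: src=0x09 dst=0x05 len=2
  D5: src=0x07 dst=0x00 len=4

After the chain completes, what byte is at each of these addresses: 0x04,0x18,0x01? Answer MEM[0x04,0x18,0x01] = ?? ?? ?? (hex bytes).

#0 dst[0x15+4] := {0xc0,0x85,0x12,0xc2}
#1 dst[0x00+3] := {0x02,0x25,0xc0}
#2 dst[0x06+3] := {0x02,0x25,0xc0}
#3 dst[0x18+5] := {0x02,0x25,0xc0,0x85,0x12}
#4 dst[0x05+2] := {0xf4,0xc6}
#5 dst[0x00+4] := {0x25,0xc0,0xf4,0xc6}
query mem[0x04]=0xc0, mem[0x18]=0x02, mem[0x01]=0xc0

MEM[0x04,0x18,0x01] = c0 02 c0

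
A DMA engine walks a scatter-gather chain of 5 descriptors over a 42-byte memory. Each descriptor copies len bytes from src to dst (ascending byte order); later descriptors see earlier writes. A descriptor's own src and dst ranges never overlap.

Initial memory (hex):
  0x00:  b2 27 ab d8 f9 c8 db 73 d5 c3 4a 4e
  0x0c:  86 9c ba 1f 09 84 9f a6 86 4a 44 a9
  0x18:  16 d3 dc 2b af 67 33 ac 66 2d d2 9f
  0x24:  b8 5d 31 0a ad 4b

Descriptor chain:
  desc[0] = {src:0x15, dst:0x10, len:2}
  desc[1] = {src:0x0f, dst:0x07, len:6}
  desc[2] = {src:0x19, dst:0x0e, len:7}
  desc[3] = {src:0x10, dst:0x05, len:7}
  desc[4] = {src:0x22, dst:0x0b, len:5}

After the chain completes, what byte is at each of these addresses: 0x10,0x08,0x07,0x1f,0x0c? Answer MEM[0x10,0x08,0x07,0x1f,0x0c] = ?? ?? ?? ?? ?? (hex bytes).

MEM[0x10,0x08,0x07,0x1f,0x0c] = 2b 33 67 ac 9f

#0 dst[0x10+2] := {0x4a,0x44}
#1 dst[0x07+6] := {0x1f,0x4a,0x44,0x9f,0xa6,0x86}
#2 dst[0x0e+7] := {0xd3,0xdc,0x2b,0xaf,0x67,0x33,0xac}
#3 dst[0x05+7] := {0x2b,0xaf,0x67,0x33,0xac,0x4a,0x44}
#4 dst[0x0b+5] := {0xd2,0x9f,0xb8,0x5d,0x31}
query mem[0x10]=0x2b, mem[0x08]=0x33, mem[0x07]=0x67, mem[0x1f]=0xac, mem[0x0c]=0x9f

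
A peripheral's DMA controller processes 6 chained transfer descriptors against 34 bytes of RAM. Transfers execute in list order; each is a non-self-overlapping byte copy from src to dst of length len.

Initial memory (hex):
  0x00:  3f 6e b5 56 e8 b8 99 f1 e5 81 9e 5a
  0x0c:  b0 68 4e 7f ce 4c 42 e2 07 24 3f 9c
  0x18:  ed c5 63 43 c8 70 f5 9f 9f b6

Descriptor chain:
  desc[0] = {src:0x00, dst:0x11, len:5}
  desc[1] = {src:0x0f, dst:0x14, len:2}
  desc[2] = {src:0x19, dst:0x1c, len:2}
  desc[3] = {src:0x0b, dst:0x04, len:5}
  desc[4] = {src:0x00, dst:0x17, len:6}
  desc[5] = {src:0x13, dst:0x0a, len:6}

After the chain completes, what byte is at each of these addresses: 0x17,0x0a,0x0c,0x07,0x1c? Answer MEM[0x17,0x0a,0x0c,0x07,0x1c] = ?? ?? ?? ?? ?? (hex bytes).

  after D0: wrote 5B at 0x11 = 3f6eb556e8
  after D1: wrote 2B at 0x14 = 7fce
  after D2: wrote 2B at 0x1c = c563
  after D3: wrote 5B at 0x04 = 5ab0684e7f
  after D4: wrote 6B at 0x17 = 3f6eb5565ab0
  after D5: wrote 6B at 0x0a = b57fce3f3f6e
query mem[0x17]=0x3f, mem[0x0a]=0xb5, mem[0x0c]=0xce, mem[0x07]=0x4e, mem[0x1c]=0xb0

MEM[0x17,0x0a,0x0c,0x07,0x1c] = 3f b5 ce 4e b0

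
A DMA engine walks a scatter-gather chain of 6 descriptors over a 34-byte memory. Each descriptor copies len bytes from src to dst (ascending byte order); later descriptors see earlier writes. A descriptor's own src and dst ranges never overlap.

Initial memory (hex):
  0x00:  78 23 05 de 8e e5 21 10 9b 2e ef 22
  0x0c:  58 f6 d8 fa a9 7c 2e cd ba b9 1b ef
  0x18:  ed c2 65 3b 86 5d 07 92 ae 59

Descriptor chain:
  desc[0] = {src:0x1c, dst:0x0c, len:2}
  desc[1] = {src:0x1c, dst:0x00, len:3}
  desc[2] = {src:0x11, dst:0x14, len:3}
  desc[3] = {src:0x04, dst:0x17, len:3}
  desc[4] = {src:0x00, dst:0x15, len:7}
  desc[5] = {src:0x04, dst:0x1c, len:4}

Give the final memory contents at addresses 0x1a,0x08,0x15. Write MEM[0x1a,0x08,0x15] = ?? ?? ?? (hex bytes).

D0: mem[0x0c..0x0d] <- [86 5d]
D1: mem[0x00..0x02] <- [86 5d 07]
D2: mem[0x14..0x16] <- [7c 2e cd]
D3: mem[0x17..0x19] <- [8e e5 21]
D4: mem[0x15..0x1b] <- [86 5d 07 de 8e e5 21]
D5: mem[0x1c..0x1f] <- [8e e5 21 10]
query mem[0x1a]=0xe5, mem[0x08]=0x9b, mem[0x15]=0x86

MEM[0x1a,0x08,0x15] = e5 9b 86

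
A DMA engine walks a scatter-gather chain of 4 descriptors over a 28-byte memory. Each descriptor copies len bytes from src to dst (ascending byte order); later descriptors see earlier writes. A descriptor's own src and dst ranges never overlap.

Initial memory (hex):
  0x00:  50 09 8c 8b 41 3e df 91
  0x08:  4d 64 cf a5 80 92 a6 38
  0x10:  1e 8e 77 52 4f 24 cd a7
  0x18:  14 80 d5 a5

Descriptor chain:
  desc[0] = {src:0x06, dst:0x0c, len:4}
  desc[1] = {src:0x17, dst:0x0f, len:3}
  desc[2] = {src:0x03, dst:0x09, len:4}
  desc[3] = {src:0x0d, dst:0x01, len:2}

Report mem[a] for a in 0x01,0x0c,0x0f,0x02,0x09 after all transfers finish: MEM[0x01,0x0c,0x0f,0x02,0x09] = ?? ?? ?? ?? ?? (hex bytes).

MEM[0x01,0x0c,0x0f,0x02,0x09] = 91 df a7 4d 8b

#0 dst[0x0c+4] := {0xdf,0x91,0x4d,0x64}
#1 dst[0x0f+3] := {0xa7,0x14,0x80}
#2 dst[0x09+4] := {0x8b,0x41,0x3e,0xdf}
#3 dst[0x01+2] := {0x91,0x4d}
query mem[0x01]=0x91, mem[0x0c]=0xdf, mem[0x0f]=0xa7, mem[0x02]=0x4d, mem[0x09]=0x8b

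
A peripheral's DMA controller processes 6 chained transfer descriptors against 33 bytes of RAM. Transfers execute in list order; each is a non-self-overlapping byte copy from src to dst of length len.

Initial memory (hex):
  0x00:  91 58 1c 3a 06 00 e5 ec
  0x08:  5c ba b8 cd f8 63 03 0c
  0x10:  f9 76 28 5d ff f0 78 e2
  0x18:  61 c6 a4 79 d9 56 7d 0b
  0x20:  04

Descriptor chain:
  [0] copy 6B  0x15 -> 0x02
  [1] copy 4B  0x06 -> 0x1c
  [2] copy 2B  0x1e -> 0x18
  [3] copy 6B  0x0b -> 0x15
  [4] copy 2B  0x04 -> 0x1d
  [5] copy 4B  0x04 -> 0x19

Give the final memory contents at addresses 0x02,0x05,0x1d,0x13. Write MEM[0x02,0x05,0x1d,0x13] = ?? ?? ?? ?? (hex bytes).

MEM[0x02,0x05,0x1d,0x13] = f0 61 e2 5d

#0 dst[0x02+6] := {0xf0,0x78,0xe2,0x61,0xc6,0xa4}
#1 dst[0x1c+4] := {0xc6,0xa4,0x5c,0xba}
#2 dst[0x18+2] := {0x5c,0xba}
#3 dst[0x15+6] := {0xcd,0xf8,0x63,0x03,0x0c,0xf9}
#4 dst[0x1d+2] := {0xe2,0x61}
#5 dst[0x19+4] := {0xe2,0x61,0xc6,0xa4}
query mem[0x02]=0xf0, mem[0x05]=0x61, mem[0x1d]=0xe2, mem[0x13]=0x5d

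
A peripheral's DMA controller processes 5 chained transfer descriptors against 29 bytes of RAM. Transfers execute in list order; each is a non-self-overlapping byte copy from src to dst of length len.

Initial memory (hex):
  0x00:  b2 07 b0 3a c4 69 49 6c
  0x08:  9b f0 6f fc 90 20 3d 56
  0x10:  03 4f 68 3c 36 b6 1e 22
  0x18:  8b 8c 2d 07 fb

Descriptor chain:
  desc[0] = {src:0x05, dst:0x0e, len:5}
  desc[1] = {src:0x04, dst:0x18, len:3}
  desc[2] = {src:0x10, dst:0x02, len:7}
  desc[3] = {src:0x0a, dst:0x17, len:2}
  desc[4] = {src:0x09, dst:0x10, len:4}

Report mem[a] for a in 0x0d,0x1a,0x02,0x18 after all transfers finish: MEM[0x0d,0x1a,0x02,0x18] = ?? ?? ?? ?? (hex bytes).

MEM[0x0d,0x1a,0x02,0x18] = 20 49 6c fc

D0: mem[0x0e..0x12] <- [69 49 6c 9b f0]
D1: mem[0x18..0x1a] <- [c4 69 49]
D2: mem[0x02..0x08] <- [6c 9b f0 3c 36 b6 1e]
D3: mem[0x17..0x18] <- [6f fc]
D4: mem[0x10..0x13] <- [f0 6f fc 90]
query mem[0x0d]=0x20, mem[0x1a]=0x49, mem[0x02]=0x6c, mem[0x18]=0xfc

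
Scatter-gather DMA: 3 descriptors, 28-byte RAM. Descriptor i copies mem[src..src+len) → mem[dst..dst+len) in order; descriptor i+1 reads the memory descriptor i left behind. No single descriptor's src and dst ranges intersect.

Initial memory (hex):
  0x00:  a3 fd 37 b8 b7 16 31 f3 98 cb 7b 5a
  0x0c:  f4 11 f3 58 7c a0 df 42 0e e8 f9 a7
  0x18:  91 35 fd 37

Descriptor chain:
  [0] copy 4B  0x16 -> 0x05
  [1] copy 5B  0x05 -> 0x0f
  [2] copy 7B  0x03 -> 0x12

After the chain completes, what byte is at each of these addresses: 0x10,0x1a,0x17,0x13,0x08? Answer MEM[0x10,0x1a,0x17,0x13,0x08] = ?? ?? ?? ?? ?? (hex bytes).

D0: mem[0x05..0x08] <- [f9 a7 91 35]
D1: mem[0x0f..0x13] <- [f9 a7 91 35 cb]
D2: mem[0x12..0x18] <- [b8 b7 f9 a7 91 35 cb]
query mem[0x10]=0xa7, mem[0x1a]=0xfd, mem[0x17]=0x35, mem[0x13]=0xb7, mem[0x08]=0x35

MEM[0x10,0x1a,0x17,0x13,0x08] = a7 fd 35 b7 35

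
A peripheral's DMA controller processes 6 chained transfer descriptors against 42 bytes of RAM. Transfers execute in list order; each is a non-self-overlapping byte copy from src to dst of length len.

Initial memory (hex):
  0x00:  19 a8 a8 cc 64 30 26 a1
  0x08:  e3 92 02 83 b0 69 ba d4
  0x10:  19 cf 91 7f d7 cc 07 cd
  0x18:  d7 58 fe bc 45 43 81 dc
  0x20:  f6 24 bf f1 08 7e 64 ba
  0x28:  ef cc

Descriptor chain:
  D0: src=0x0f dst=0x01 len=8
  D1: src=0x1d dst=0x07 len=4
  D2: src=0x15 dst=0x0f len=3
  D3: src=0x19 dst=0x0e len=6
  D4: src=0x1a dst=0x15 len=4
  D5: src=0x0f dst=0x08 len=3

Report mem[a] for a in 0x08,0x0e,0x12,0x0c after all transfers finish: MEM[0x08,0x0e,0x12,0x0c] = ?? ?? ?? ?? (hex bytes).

MEM[0x08,0x0e,0x12,0x0c] = fe 58 43 b0

  after D0: wrote 8B at 0x01 = d419cf917fd7cc07
  after D1: wrote 4B at 0x07 = 4381dcf6
  after D2: wrote 3B at 0x0f = cc07cd
  after D3: wrote 6B at 0x0e = 58febc454381
  after D4: wrote 4B at 0x15 = febc4543
  after D5: wrote 3B at 0x08 = febc45
query mem[0x08]=0xfe, mem[0x0e]=0x58, mem[0x12]=0x43, mem[0x0c]=0xb0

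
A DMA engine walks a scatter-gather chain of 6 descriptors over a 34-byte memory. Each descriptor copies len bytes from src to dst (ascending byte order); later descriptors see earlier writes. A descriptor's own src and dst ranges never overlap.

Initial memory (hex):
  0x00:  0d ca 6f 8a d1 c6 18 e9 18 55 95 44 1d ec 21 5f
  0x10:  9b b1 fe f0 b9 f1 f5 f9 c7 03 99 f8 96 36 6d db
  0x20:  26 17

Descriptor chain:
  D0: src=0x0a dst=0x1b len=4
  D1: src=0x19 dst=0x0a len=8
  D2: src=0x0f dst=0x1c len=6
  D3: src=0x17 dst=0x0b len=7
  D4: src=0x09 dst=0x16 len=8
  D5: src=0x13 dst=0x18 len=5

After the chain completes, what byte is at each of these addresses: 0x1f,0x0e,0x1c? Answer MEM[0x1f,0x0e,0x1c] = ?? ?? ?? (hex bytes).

MEM[0x1f,0x0e,0x1c] = fe 99 03

[0] 0x0a->0x1b len=4 : 95 44 1d ec
[1] 0x19->0x0a len=8 : 03 99 95 44 1d ec db 26
[2] 0x0f->0x1c len=6 : ec db 26 fe f0 b9
[3] 0x17->0x0b len=7 : f9 c7 03 99 95 ec db
[4] 0x09->0x16 len=8 : 55 03 f9 c7 03 99 95 ec
[5] 0x13->0x18 len=5 : f0 b9 f1 55 03
query mem[0x1f]=0xfe, mem[0x0e]=0x99, mem[0x1c]=0x03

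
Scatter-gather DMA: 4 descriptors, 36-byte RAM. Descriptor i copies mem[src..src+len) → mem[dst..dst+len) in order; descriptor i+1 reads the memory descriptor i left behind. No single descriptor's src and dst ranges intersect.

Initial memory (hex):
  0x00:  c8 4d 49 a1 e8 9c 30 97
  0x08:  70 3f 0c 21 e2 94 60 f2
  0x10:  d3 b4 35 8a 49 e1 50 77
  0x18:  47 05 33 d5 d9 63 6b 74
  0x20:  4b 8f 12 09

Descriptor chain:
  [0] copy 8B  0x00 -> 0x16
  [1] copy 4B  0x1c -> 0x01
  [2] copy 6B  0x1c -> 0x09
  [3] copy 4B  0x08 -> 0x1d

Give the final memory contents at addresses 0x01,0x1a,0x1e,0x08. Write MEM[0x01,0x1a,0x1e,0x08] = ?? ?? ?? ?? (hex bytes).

[0] 0x00->0x16 len=8 : c8 4d 49 a1 e8 9c 30 97
[1] 0x1c->0x01 len=4 : 30 97 6b 74
[2] 0x1c->0x09 len=6 : 30 97 6b 74 4b 8f
[3] 0x08->0x1d len=4 : 70 30 97 6b
query mem[0x01]=0x30, mem[0x1a]=0xe8, mem[0x1e]=0x30, mem[0x08]=0x70

MEM[0x01,0x1a,0x1e,0x08] = 30 e8 30 70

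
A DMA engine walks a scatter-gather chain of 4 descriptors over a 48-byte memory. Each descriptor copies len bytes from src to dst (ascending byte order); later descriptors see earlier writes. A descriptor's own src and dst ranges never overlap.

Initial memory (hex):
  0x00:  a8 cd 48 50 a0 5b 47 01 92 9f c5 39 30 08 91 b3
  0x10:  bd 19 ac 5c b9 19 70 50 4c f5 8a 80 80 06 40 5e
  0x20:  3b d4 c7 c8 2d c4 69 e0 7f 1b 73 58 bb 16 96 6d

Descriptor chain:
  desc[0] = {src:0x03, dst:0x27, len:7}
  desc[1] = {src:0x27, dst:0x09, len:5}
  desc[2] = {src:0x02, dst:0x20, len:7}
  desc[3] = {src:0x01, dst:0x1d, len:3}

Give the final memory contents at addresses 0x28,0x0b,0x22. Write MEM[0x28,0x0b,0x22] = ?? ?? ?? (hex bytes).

D0: mem[0x27..0x2d] <- [50 a0 5b 47 01 92 9f]
D1: mem[0x09..0x0d] <- [50 a0 5b 47 01]
D2: mem[0x20..0x26] <- [48 50 a0 5b 47 01 92]
D3: mem[0x1d..0x1f] <- [cd 48 50]
query mem[0x28]=0xa0, mem[0x0b]=0x5b, mem[0x22]=0xa0

MEM[0x28,0x0b,0x22] = a0 5b a0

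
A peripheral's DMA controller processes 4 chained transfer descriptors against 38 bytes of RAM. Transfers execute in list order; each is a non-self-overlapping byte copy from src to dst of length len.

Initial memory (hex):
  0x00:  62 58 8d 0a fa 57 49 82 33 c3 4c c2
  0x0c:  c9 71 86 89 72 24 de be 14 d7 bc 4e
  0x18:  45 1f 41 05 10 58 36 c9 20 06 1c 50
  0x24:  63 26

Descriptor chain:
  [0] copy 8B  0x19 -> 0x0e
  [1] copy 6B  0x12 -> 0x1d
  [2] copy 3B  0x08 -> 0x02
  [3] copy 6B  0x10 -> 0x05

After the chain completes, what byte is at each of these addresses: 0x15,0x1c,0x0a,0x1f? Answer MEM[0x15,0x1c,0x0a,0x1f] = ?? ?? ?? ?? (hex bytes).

MEM[0x15,0x1c,0x0a,0x1f] = 20 10 20 c9

D0: mem[0x0e..0x15] <- [1f 41 05 10 58 36 c9 20]
D1: mem[0x1d..0x22] <- [58 36 c9 20 bc 4e]
D2: mem[0x02..0x04] <- [33 c3 4c]
D3: mem[0x05..0x0a] <- [05 10 58 36 c9 20]
query mem[0x15]=0x20, mem[0x1c]=0x10, mem[0x0a]=0x20, mem[0x1f]=0xc9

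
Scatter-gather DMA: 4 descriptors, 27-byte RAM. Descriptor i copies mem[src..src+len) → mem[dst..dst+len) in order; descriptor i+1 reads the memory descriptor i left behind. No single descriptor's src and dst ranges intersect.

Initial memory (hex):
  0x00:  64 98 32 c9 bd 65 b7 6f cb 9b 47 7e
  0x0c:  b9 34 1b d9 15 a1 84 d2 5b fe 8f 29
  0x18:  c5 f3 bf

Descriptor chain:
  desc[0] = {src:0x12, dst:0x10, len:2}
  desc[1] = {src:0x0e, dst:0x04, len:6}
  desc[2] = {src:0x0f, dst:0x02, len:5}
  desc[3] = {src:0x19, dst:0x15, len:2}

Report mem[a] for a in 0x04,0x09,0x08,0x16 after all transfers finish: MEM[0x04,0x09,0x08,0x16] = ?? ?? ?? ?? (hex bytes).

  after D0: wrote 2B at 0x10 = 84d2
  after D1: wrote 6B at 0x04 = 1bd984d284d2
  after D2: wrote 5B at 0x02 = d984d284d2
  after D3: wrote 2B at 0x15 = f3bf
query mem[0x04]=0xd2, mem[0x09]=0xd2, mem[0x08]=0x84, mem[0x16]=0xbf

MEM[0x04,0x09,0x08,0x16] = d2 d2 84 bf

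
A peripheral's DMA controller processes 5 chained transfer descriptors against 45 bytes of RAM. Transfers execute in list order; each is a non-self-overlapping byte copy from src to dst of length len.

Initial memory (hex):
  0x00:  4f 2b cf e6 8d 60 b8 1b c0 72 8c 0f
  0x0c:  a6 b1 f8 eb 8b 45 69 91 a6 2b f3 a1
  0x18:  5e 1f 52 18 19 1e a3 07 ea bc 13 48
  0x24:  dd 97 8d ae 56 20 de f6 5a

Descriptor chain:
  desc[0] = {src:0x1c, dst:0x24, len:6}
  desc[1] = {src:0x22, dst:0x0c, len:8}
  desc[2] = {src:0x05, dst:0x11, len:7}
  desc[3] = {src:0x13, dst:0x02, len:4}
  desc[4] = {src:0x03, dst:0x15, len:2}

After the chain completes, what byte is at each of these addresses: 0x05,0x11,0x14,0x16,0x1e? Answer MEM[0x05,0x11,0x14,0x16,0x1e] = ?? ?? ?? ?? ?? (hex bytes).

MEM[0x05,0x11,0x14,0x16,0x1e] = 8c 60 c0 72 a3

#0 dst[0x24+6] := {0x19,0x1e,0xa3,0x07,0xea,0xbc}
#1 dst[0x0c+8] := {0x13,0x48,0x19,0x1e,0xa3,0x07,0xea,0xbc}
#2 dst[0x11+7] := {0x60,0xb8,0x1b,0xc0,0x72,0x8c,0x0f}
#3 dst[0x02+4] := {0x1b,0xc0,0x72,0x8c}
#4 dst[0x15+2] := {0xc0,0x72}
query mem[0x05]=0x8c, mem[0x11]=0x60, mem[0x14]=0xc0, mem[0x16]=0x72, mem[0x1e]=0xa3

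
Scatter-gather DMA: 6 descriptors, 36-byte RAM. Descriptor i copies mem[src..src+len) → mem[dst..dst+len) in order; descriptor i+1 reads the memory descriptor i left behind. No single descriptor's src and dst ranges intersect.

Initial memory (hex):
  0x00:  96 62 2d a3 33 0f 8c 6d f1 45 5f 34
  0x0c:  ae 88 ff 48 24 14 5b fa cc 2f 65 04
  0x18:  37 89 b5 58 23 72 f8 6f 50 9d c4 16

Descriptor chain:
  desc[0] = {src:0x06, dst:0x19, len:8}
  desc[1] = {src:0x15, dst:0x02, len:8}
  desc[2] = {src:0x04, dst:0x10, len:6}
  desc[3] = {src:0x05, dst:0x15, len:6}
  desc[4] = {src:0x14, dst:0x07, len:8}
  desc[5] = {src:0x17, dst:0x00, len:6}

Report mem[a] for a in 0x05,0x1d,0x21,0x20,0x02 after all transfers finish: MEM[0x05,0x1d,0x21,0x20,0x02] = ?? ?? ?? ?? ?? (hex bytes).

MEM[0x05,0x1d,0x21,0x20,0x02] = 45 5f 9d 88 45

[0] 0x06->0x19 len=8 : 8c 6d f1 45 5f 34 ae 88
[1] 0x15->0x02 len=8 : 2f 65 04 37 8c 6d f1 45
[2] 0x04->0x10 len=6 : 04 37 8c 6d f1 45
[3] 0x05->0x15 len=6 : 37 8c 6d f1 45 5f
[4] 0x14->0x07 len=8 : f1 37 8c 6d f1 45 5f f1
[5] 0x17->0x00 len=6 : 6d f1 45 5f f1 45
query mem[0x05]=0x45, mem[0x1d]=0x5f, mem[0x21]=0x9d, mem[0x20]=0x88, mem[0x02]=0x45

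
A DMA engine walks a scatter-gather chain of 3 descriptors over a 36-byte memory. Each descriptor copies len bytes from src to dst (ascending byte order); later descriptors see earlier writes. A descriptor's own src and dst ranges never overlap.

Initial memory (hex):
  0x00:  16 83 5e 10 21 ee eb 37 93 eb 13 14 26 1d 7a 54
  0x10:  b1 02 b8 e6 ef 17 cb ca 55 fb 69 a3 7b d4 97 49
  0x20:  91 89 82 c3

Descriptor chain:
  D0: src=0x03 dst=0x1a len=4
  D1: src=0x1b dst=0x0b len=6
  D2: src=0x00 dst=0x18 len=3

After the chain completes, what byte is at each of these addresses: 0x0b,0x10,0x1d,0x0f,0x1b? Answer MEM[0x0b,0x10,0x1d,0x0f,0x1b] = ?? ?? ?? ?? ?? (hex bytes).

#0 dst[0x1a+4] := {0x10,0x21,0xee,0xeb}
#1 dst[0x0b+6] := {0x21,0xee,0xeb,0x97,0x49,0x91}
#2 dst[0x18+3] := {0x16,0x83,0x5e}
query mem[0x0b]=0x21, mem[0x10]=0x91, mem[0x1d]=0xeb, mem[0x0f]=0x49, mem[0x1b]=0x21

MEM[0x0b,0x10,0x1d,0x0f,0x1b] = 21 91 eb 49 21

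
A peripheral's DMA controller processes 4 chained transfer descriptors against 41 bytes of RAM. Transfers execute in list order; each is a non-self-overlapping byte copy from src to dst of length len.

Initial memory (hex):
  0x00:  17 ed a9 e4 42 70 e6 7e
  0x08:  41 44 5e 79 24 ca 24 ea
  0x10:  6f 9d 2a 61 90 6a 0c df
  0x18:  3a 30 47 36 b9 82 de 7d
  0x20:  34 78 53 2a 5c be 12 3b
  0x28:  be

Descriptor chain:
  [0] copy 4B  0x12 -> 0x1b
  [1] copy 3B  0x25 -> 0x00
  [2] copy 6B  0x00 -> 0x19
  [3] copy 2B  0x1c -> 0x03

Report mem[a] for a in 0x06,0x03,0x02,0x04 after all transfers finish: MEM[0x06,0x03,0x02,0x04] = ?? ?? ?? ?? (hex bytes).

MEM[0x06,0x03,0x02,0x04] = e6 e4 3b 42

#0 dst[0x1b+4] := {0x2a,0x61,0x90,0x6a}
#1 dst[0x00+3] := {0xbe,0x12,0x3b}
#2 dst[0x19+6] := {0xbe,0x12,0x3b,0xe4,0x42,0x70}
#3 dst[0x03+2] := {0xe4,0x42}
query mem[0x06]=0xe6, mem[0x03]=0xe4, mem[0x02]=0x3b, mem[0x04]=0x42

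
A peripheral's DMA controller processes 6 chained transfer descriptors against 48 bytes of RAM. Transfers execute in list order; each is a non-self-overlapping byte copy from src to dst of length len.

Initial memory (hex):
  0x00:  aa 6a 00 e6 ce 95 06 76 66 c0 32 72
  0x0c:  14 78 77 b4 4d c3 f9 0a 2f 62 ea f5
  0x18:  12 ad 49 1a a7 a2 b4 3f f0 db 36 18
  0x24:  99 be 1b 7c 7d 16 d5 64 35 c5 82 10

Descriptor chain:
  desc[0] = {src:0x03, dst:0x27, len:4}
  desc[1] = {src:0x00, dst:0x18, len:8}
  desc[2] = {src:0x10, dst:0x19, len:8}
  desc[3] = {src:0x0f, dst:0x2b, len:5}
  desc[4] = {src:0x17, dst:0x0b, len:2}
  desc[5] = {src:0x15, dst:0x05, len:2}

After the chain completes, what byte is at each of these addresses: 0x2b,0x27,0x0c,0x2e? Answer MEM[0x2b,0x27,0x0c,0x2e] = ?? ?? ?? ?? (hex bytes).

#0 dst[0x27+4] := {0xe6,0xce,0x95,0x06}
#1 dst[0x18+8] := {0xaa,0x6a,0x00,0xe6,0xce,0x95,0x06,0x76}
#2 dst[0x19+8] := {0x4d,0xc3,0xf9,0x0a,0x2f,0x62,0xea,0xf5}
#3 dst[0x2b+5] := {0xb4,0x4d,0xc3,0xf9,0x0a}
#4 dst[0x0b+2] := {0xf5,0xaa}
#5 dst[0x05+2] := {0x62,0xea}
query mem[0x2b]=0xb4, mem[0x27]=0xe6, mem[0x0c]=0xaa, mem[0x2e]=0xf9

MEM[0x2b,0x27,0x0c,0x2e] = b4 e6 aa f9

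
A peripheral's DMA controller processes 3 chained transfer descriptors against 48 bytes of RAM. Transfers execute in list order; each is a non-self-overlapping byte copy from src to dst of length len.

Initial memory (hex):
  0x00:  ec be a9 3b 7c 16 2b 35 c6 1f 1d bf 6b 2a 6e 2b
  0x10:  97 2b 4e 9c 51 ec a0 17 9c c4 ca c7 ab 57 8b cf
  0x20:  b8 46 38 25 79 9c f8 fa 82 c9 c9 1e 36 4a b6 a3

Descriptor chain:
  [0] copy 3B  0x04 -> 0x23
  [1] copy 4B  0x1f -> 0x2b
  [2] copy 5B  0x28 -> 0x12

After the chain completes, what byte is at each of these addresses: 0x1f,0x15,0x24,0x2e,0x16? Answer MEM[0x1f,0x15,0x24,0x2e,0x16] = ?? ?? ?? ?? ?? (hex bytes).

MEM[0x1f,0x15,0x24,0x2e,0x16] = cf cf 16 38 b8

D0: mem[0x23..0x25] <- [7c 16 2b]
D1: mem[0x2b..0x2e] <- [cf b8 46 38]
D2: mem[0x12..0x16] <- [82 c9 c9 cf b8]
query mem[0x1f]=0xcf, mem[0x15]=0xcf, mem[0x24]=0x16, mem[0x2e]=0x38, mem[0x16]=0xb8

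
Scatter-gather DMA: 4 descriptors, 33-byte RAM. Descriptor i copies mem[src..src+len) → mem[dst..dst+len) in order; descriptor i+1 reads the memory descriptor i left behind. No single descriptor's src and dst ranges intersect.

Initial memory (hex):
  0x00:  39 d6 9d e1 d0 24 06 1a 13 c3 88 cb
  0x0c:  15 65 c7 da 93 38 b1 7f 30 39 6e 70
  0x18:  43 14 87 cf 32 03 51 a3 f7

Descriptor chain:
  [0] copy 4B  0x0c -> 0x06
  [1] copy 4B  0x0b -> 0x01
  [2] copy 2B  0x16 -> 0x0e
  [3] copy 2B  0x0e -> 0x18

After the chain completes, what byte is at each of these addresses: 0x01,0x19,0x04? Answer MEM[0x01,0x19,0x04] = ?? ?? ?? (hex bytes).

MEM[0x01,0x19,0x04] = cb 70 c7

D0: mem[0x06..0x09] <- [15 65 c7 da]
D1: mem[0x01..0x04] <- [cb 15 65 c7]
D2: mem[0x0e..0x0f] <- [6e 70]
D3: mem[0x18..0x19] <- [6e 70]
query mem[0x01]=0xcb, mem[0x19]=0x70, mem[0x04]=0xc7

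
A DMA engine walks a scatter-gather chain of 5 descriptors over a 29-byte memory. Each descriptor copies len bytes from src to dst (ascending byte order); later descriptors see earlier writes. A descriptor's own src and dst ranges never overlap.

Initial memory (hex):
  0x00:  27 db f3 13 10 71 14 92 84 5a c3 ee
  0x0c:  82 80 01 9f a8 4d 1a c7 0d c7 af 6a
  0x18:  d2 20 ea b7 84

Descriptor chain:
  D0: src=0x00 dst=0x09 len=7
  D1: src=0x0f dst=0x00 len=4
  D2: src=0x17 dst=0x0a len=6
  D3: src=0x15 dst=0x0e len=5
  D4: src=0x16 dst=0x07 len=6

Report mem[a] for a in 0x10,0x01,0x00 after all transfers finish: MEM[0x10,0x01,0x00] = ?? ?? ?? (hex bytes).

MEM[0x10,0x01,0x00] = 6a a8 14

  after D0: wrote 7B at 0x09 = 27dbf313107114
  after D1: wrote 4B at 0x00 = 14a84d1a
  after D2: wrote 6B at 0x0a = 6ad220eab784
  after D3: wrote 5B at 0x0e = c7af6ad220
  after D4: wrote 6B at 0x07 = af6ad220eab7
query mem[0x10]=0x6a, mem[0x01]=0xa8, mem[0x00]=0x14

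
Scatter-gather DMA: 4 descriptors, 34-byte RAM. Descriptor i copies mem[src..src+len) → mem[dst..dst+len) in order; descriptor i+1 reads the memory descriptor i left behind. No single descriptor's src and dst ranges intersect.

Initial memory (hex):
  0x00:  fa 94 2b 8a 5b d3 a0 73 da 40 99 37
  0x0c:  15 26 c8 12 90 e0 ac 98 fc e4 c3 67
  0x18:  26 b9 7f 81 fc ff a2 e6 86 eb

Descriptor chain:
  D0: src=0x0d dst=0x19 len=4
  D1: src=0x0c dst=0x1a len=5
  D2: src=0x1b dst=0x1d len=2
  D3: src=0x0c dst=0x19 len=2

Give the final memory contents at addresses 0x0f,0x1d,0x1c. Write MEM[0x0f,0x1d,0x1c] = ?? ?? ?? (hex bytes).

#0 dst[0x19+4] := {0x26,0xc8,0x12,0x90}
#1 dst[0x1a+5] := {0x15,0x26,0xc8,0x12,0x90}
#2 dst[0x1d+2] := {0x26,0xc8}
#3 dst[0x19+2] := {0x15,0x26}
query mem[0x0f]=0x12, mem[0x1d]=0x26, mem[0x1c]=0xc8

MEM[0x0f,0x1d,0x1c] = 12 26 c8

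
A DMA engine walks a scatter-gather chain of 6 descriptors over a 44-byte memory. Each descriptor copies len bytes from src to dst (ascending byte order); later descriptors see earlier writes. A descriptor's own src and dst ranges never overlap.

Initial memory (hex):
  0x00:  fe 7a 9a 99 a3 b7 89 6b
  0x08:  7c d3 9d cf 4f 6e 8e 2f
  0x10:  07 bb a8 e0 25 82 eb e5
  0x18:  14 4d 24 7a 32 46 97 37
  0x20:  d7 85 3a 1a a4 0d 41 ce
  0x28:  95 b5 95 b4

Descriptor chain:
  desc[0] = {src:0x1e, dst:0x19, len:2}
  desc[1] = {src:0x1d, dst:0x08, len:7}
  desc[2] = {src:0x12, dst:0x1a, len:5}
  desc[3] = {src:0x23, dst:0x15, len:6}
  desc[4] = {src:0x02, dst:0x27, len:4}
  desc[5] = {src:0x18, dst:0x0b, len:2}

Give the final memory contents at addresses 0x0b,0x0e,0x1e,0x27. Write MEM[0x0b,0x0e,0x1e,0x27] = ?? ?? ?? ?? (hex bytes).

MEM[0x0b,0x0e,0x1e,0x27] = 41 1a eb 9a

D0: mem[0x19..0x1a] <- [97 37]
D1: mem[0x08..0x0e] <- [46 97 37 d7 85 3a 1a]
D2: mem[0x1a..0x1e] <- [a8 e0 25 82 eb]
D3: mem[0x15..0x1a] <- [1a a4 0d 41 ce 95]
D4: mem[0x27..0x2a] <- [9a 99 a3 b7]
D5: mem[0x0b..0x0c] <- [41 ce]
query mem[0x0b]=0x41, mem[0x0e]=0x1a, mem[0x1e]=0xeb, mem[0x27]=0x9a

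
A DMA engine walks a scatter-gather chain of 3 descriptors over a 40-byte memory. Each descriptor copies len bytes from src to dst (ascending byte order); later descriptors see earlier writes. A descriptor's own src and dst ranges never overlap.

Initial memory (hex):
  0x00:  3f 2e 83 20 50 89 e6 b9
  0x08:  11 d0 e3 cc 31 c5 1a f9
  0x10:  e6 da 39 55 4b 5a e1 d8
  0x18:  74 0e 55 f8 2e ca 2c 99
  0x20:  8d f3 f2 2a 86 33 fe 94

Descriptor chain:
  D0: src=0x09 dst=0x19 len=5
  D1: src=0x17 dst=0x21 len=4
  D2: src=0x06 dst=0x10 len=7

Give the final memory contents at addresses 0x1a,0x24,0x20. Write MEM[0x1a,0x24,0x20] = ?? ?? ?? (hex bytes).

MEM[0x1a,0x24,0x20] = e3 e3 8d

  after D0: wrote 5B at 0x19 = d0e3cc31c5
  after D1: wrote 4B at 0x21 = d874d0e3
  after D2: wrote 7B at 0x10 = e6b911d0e3cc31
query mem[0x1a]=0xe3, mem[0x24]=0xe3, mem[0x20]=0x8d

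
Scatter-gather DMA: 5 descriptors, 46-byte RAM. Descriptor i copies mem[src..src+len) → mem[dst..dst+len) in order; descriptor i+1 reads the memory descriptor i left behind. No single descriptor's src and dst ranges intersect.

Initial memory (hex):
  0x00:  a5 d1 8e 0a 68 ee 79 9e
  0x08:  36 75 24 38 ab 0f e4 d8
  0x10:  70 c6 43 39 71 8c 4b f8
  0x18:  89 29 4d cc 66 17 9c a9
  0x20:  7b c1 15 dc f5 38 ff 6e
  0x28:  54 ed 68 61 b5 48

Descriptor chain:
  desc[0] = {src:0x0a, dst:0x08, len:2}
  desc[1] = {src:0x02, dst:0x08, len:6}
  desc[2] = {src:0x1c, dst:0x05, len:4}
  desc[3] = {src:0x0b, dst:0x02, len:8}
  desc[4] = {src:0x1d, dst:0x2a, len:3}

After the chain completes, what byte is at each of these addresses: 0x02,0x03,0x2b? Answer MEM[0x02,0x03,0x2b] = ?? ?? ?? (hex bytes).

[0] 0x0a->0x08 len=2 : 24 38
[1] 0x02->0x08 len=6 : 8e 0a 68 ee 79 9e
[2] 0x1c->0x05 len=4 : 66 17 9c a9
[3] 0x0b->0x02 len=8 : ee 79 9e e4 d8 70 c6 43
[4] 0x1d->0x2a len=3 : 17 9c a9
query mem[0x02]=0xee, mem[0x03]=0x79, mem[0x2b]=0x9c

MEM[0x02,0x03,0x2b] = ee 79 9c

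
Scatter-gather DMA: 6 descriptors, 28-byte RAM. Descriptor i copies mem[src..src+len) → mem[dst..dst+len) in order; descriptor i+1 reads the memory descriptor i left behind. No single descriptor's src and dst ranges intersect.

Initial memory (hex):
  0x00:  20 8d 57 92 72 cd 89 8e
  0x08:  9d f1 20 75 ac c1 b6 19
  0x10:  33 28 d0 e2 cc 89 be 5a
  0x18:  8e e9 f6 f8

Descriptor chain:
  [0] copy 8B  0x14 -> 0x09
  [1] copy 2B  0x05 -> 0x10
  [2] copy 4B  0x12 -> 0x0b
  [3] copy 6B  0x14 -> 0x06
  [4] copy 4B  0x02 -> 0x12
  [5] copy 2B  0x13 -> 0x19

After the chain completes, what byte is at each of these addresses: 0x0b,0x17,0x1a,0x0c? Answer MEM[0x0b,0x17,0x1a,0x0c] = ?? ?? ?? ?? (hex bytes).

  after D0: wrote 8B at 0x09 = cc89be5a8ee9f6f8
  after D1: wrote 2B at 0x10 = cd89
  after D2: wrote 4B at 0x0b = d0e2cc89
  after D3: wrote 6B at 0x06 = cc89be5a8ee9
  after D4: wrote 4B at 0x12 = 579272cd
  after D5: wrote 2B at 0x19 = 9272
query mem[0x0b]=0xe9, mem[0x17]=0x5a, mem[0x1a]=0x72, mem[0x0c]=0xe2

MEM[0x0b,0x17,0x1a,0x0c] = e9 5a 72 e2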